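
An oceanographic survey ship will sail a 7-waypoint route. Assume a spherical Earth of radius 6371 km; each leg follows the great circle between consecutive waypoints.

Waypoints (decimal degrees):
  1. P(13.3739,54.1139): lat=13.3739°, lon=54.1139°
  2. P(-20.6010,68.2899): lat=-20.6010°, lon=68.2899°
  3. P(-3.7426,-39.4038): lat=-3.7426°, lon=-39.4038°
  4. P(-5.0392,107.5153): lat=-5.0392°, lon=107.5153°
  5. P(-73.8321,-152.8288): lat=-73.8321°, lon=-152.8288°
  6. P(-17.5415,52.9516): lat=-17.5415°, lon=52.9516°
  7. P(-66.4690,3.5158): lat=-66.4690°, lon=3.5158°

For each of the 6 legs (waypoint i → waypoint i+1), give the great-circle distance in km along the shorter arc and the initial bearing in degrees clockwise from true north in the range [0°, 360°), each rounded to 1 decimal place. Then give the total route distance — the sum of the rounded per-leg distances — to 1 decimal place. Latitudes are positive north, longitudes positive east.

Leg 1: φ1=0.2334186, φ2=-0.3595553, Δφ=-0.5929739, Δλ=0.2474179 rad; a=sin²(Δφ/2)+cosφ1·cosφ2·sin²(Δλ/2)=0.0992246044; c=2·atan2(√a, √(1-a))=0.640911985; dist=6371·c=4083.250 ≈ 4083.3 km; running total=4083.3 km
Leg 1 bearing: y=sinΔλ·cosφ2=0.22924068, x=cosφ1·sinφ2-sinφ1·cosφ2·cosΔλ=-0.55223640; θ=atan2(y, x)=157.4560° ≈ 157.5°
Leg 2: φ1=-0.3595553, φ2=-0.0653207, Δφ=0.2942346, Δλ=-1.8796096 rad; a=sin²(Δφ/2)+cosφ1·cosφ2·sin²(Δλ/2)=0.6304595688; c=2·atan2(√a, √(1-a))=1.834770526; dist=6371·c=11689.323 ≈ 11689.3 km; running total=15772.6 km
Leg 2 bearing: y=sinΔλ·cosφ2=-0.95066315, x=cosφ1·sinφ2-sinφ1·cosφ2·cosΔλ=-0.16781172; θ=atan2(y, x)=-100.0108° <0 so +360° → 259.9892° ≈ 260.0°
Leg 3: φ1=-0.0653207, φ2=-0.0879506, Δφ=-0.0226299, Δλ=2.5642220 rad; a=sin²(Δφ/2)+cosφ1·cosφ2·sin²(Δλ/2)=0.9135742741; c=2·atan2(√a, √(1-a))=2.544810992; dist=6371·c=16212.991 ≈ 16213.0 km; running total=31985.6 km
Leg 3 bearing: y=sinΔλ·cosφ2=0.54371298, x=cosφ1·sinφ2-sinφ1·cosφ2·cosΔλ=-0.14213191; θ=atan2(y, x)=104.6499° ≈ 104.6°
Leg 4: φ1=-0.0879506, φ2=-1.2886132, Δφ=-1.2006626, Δλ=-4.5438617 rad; a=sin²(Δφ/2)+cosφ1·cosφ2·sin²(Δλ/2)=0.4810806392; c=2·atan2(√a, √(1-a))=1.532948570; dist=6371·c=9766.415 ≈ 9766.4 km; running total=41752.0 km
Leg 4 bearing: y=sinΔλ·cosφ2=0.27450817, x=cosφ1·sinφ2-sinφ1·cosφ2·cosΔλ=-0.96083999; θ=atan2(y, x)=164.0556° ≈ 164.1°
Leg 5: φ1=-1.2886132, φ2=-0.3061569, Δφ=0.9824563, Δλ=3.5915455 rad; a=sin²(Δφ/2)+cosφ1·cosφ2·sin²(Δλ/2)=0.4748010684; c=2·atan2(√a, √(1-a))=1.520377104; dist=6371·c=9686.323 ≈ 9686.3 km; running total=51438.3 km
Leg 5 bearing: y=sinΔλ·cosφ2=-0.41469868, x=cosφ1·sinφ2-sinφ1·cosφ2·cosΔλ=-0.90856208; θ=atan2(y, x)=-155.4664° <0 so +360° → 204.5336° ≈ 204.5°
Leg 6: φ1=-0.3061569, φ2=-1.1601029, Δφ=-0.8539460, Δλ=-0.8628175 rad; a=sin²(Δφ/2)+cosφ1·cosφ2·sin²(Δλ/2)=0.2380551898; c=2·atan2(√a, √(1-a))=1.019385327; dist=6371·c=6494.504 ≈ 6494.5 km; running total=57932.8 km
Leg 6 bearing: y=sinΔλ·cosφ2=-0.30329770, x=cosφ1·sinφ2-sinφ1·cosφ2·cosΔλ=-0.79595865; θ=atan2(y, x)=-159.1408° <0 so +360° → 200.8592° ≈ 200.9°

Leg 1: dist=4083.3 km, bearing=157.5°
Leg 2: dist=11689.3 km, bearing=260.0°
Leg 3: dist=16213.0 km, bearing=104.6°
Leg 4: dist=9766.4 km, bearing=164.1°
Leg 5: dist=9686.3 km, bearing=204.5°
Leg 6: dist=6494.5 km, bearing=200.9°
Total: 57932.8 km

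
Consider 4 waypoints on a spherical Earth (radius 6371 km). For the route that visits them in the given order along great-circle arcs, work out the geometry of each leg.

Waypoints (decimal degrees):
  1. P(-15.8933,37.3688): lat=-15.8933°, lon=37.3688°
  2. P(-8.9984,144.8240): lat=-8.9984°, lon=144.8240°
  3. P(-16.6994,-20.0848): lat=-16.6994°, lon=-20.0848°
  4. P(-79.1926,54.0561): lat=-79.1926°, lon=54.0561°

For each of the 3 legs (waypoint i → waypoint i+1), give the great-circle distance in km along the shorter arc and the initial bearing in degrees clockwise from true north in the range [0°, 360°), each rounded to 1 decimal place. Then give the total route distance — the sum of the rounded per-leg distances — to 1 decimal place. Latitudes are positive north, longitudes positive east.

Leg 1: dist=11565.5 km, bearing=103.8°
Leg 2: dist=16710.5 km, bearing=210.2°
Leg 3: dist=7856.0 km, bearing=169.0°
Total: 36132.0 km

Leg 1: φ1=-0.2773904, φ2=-0.1570517, Δφ=0.1203387, Δλ=1.8754470 rad; a=sin²(Δφ/2)+cosφ1·cosφ2·sin²(Δλ/2)=0.6210557146; c=2·atan2(√a, √(1-a))=1.815337763; dist=6371·c=11565.517 ≈ 11565.5 km; running total=11565.5 km
Leg 1 bearing: y=sinΔλ·cosφ2=0.94221122, x=cosφ1·sinφ2-sinφ1·cosφ2·cosΔλ=-0.23156008; θ=atan2(y, x)=103.8075° ≈ 103.8°
Leg 2: φ1=-0.1570517, φ2=-0.2914595, Δφ=-0.1344078, Δλ=-2.8782015 rad; a=sin²(Δφ/2)+cosφ1·cosφ2·sin²(Δλ/2)=0.9342336674; c=2·atan2(√a, √(1-a))=2.622898593; dist=6371·c=16710.487 ≈ 16710.5 km; running total=28276.0 km
Leg 2 bearing: y=sinΔλ·cosφ2=-0.24937583, x=cosφ1·sinφ2-sinφ1·cosφ2·cosΔλ=-0.42845792; θ=atan2(y, x)=-149.7993° <0 so +360° → 210.2007° ≈ 210.2°
Leg 3: φ1=-0.2914595, φ2=-1.3821716, Δφ=-1.0907121, Δλ=1.2940028 rad; a=sin²(Δφ/2)+cosφ1·cosφ2·sin²(Δλ/2)=0.3343332199; c=2·atan2(√a, √(1-a))=1.233079704; dist=6371·c=7855.951 ≈ 7856.0 km; running total=36132.0 km
Leg 3 bearing: y=sinΔλ·cosφ2=0.18037099, x=cosφ1·sinφ2-sinφ1·cosφ2·cosΔλ=-0.92611251; θ=atan2(y, x)=168.9790° ≈ 169.0°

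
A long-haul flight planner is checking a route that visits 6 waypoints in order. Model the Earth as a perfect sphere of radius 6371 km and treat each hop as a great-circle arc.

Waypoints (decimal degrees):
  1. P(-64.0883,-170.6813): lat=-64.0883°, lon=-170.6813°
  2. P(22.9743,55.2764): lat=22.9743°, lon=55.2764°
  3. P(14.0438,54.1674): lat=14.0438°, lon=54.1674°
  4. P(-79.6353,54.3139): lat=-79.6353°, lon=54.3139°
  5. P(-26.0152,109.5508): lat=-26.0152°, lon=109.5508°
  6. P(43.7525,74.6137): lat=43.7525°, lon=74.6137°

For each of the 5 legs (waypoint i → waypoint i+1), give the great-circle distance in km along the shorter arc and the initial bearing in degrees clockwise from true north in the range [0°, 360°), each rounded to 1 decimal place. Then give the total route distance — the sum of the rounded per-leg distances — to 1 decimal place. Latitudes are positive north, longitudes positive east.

Leg 1: φ1=-1.1185518, φ2=0.4009772, Δφ=1.5195290, Δλ=3.9437058 rad; a=sin²(Δφ/2)+cosφ1·cosφ2·sin²(Δλ/2)=0.8153850628; c=2·atan2(√a, √(1-a))=2.253341607; dist=6371·c=14356.039 ≈ 14356.0 km; running total=14356.0 km
Leg 1 bearing: y=sinΔλ·cosφ2=-0.66180943, x=cosφ1·sinφ2-sinφ1·cosφ2·cosΔλ=-0.40513864; θ=atan2(y, x)=-121.4736° <0 so +360° → 238.5264° ≈ 238.5°
Leg 2: φ1=0.4009772, φ2=0.2451105, Δφ=-0.1558666, Δλ=-0.0193557 rad; a=sin²(Δφ/2)+cosφ1·cosφ2·sin²(Δλ/2)=0.0061449668; c=2·atan2(√a, √(1-a))=0.156940691; dist=6371·c=999.869 ≈ 999.9 km; running total=15355.9 km
Leg 2 bearing: y=sinΔλ·cosφ2=-0.01877600, x=cosφ1·sinφ2-sinφ1·cosφ2·cosΔλ=-0.15516535; θ=atan2(y, x)=-173.1004° <0 so +360° → 186.8996° ≈ 186.9°
Leg 3: φ1=0.2451105, φ2=-1.3898982, Δφ=-1.6350087, Δλ=0.0025569 rad; a=sin²(Δφ/2)+cosφ1·cosφ2·sin²(Δλ/2)=0.5320844305; c=2·atan2(√a, √(1-a))=1.635009307; dist=6371·c=10416.644 ≈ 10416.6 km; running total=25772.5 km
Leg 3 bearing: y=sinΔλ·cosφ2=0.00046002, x=cosφ1·sinφ2-sinφ1·cosφ2·cosΔλ=-0.99793895; θ=atan2(y, x)=179.9736° ≈ 180.0°
Leg 4: φ1=-1.3898982, φ2=-0.4540509, Δφ=0.9358473, Δλ=0.9640658 rad; a=sin²(Δφ/2)+cosφ1·cosφ2·sin²(Δλ/2)=0.2381788772; c=2·atan2(√a, √(1-a))=1.019675720; dist=6371·c=6496.354 ≈ 6496.4 km; running total=32268.9 km
Leg 4 bearing: y=sinΔλ·cosφ2=0.73827866, x=cosφ1·sinφ2-sinφ1·cosφ2·cosΔλ=0.42513930; θ=atan2(y, x)=60.0644° ≈ 60.1°
Leg 5: φ1=-0.4540509, φ2=0.7636252, Δφ=1.2176761, Δλ=-0.6097674 rad; a=sin²(Δφ/2)+cosφ1·cosφ2·sin²(Δλ/2)=0.3855804765; c=2·atan2(√a, √(1-a))=1.339911411; dist=6371·c=8536.576 ≈ 8536.6 km; running total=40805.5 km
Leg 5 bearing: y=sinΔλ·cosφ2=-0.41366381, x=cosφ1·sinφ2-sinφ1·cosφ2·cosΔλ=0.88120085; θ=atan2(y, x)=-25.1469° <0 so +360° → 334.8531° ≈ 334.9°

Leg 1: dist=14356.0 km, bearing=238.5°
Leg 2: dist=999.9 km, bearing=186.9°
Leg 3: dist=10416.6 km, bearing=180.0°
Leg 4: dist=6496.4 km, bearing=60.1°
Leg 5: dist=8536.6 km, bearing=334.9°
Total: 40805.5 km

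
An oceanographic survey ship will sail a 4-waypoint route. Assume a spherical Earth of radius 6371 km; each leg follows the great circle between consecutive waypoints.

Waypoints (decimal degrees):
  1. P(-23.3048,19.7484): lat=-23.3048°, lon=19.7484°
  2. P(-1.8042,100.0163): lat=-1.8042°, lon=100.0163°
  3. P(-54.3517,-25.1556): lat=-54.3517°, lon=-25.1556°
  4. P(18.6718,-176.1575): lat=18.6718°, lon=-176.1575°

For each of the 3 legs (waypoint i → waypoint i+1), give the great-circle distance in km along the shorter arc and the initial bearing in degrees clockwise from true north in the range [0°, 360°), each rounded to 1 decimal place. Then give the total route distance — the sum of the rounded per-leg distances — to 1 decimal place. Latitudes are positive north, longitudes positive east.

Leg 1: dist=8934.5 km, bearing=87.8°
Leg 2: dist=12015.4 km, bearing=210.1°
Leg 3: dist=15344.2 km, bearing=223.3°
Total: 36294.1 km

Leg 1: φ1=-0.4067455, φ2=-0.0314892, Δφ=0.3752563, Δλ=1.4009391 rad; a=sin²(Δφ/2)+cosφ1·cosφ2·sin²(Δλ/2)=0.4161855692; c=2·atan2(√a, √(1-a))=1.402372323; dist=6371·c=8934.514 ≈ 8934.5 km; running total=8934.5 km
Leg 1 bearing: y=sinΔλ·cosφ2=0.98512031, x=cosφ1·sinφ2-sinφ1·cosφ2·cosΔλ=0.03792815; θ=atan2(y, x)=87.7951° ≈ 87.8°
Leg 2: φ1=-0.0314892, φ2=-0.9486161, Δφ=-0.9171269, Δλ=-2.1846618 rad; a=sin²(Δφ/2)+cosφ1·cosφ2·sin²(Δλ/2)=0.6549826099; c=2·atan2(√a, √(1-a))=1.885952777; dist=6371·c=12015.405 ≈ 12015.4 km; running total=20949.9 km
Leg 2 bearing: y=sinΔλ·cosφ2=-0.47640345, x=cosφ1·sinφ2-sinφ1·cosφ2·cosΔλ=-0.82277659; θ=atan2(y, x)=-149.9283° <0 so +360° → 210.0717° ≈ 210.1°
Leg 3: φ1=-0.9486161, φ2=0.3258844, Δφ=1.2745005, Δλ=-2.6354803 rad; a=sin²(Δφ/2)+cosφ1·cosφ2·sin²(Δλ/2)=0.8715351830; c=2·atan2(√a, √(1-a))=2.408443097; dist=6371·c=15344.191 ≈ 15344.2 km; running total=36294.1 km
Leg 3 bearing: y=sinΔλ·cosφ2=-0.45926563, x=cosφ1·sinφ2-sinφ1·cosφ2·cosΔλ=-0.48674584; θ=atan2(y, x)=-136.6639° <0 so +360° → 223.3361° ≈ 223.3°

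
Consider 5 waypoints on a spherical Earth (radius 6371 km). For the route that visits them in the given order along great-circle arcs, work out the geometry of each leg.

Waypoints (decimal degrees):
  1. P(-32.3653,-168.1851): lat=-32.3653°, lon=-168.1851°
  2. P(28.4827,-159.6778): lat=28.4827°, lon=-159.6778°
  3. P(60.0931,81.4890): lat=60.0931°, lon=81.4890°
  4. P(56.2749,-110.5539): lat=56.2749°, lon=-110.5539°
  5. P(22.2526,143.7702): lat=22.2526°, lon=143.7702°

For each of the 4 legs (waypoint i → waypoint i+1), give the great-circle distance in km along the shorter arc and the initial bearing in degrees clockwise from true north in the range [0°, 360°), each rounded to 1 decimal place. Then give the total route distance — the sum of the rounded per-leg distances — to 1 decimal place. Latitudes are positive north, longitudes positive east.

Leg 1: dist=6825.4 km, bearing=8.5°
Leg 2: dist=8711.4 km, bearing=333.5°
Leg 3: dist=7032.2 km, bearing=7.5°
Leg 4: dist=8879.6 km, bearing=295.1°
Total: 31448.6 km

Leg 1: φ1=-0.5648810, φ2=0.4971169, Δφ=1.0619979, Δλ=0.1484804 rad; a=sin²(Δφ/2)+cosφ1·cosφ2·sin²(Δλ/2)=0.2605203008; c=2·atan2(√a, √(1-a))=1.071327414; dist=6371·c=6825.427 ≈ 6825.4 km; running total=6825.4 km
Leg 1 bearing: y=sinΔλ·cosφ2=0.13002949, x=cosφ1·sinφ2-sinφ1·cosφ2·cosΔλ=0.86815334; θ=atan2(y, x)=8.5183° ≈ 8.5°
Leg 2: φ1=0.4971169, φ2=1.0488225, Δφ=0.5517056, Δλ=4.2091547 rad; a=sin²(Δφ/2)+cosφ1·cosφ2·sin²(Δλ/2)=0.3989795146; c=2·atan2(√a, √(1-a))=1.367354904; dist=6371·c=8711.418 ≈ 8711.4 km; running total=15536.8 km
Leg 2 bearing: y=sinΔλ·cosφ2=-0.43678036, x=cosφ1·sinφ2-sinφ1·cosφ2·cosΔλ=0.87658563; θ=atan2(y, x)=-26.4859° <0 so +360° → 333.5141° ≈ 333.5°
Leg 3: φ1=1.0488225, φ2=0.9821823, Δφ=-0.0666402, Δλ=-3.3517809 rad; a=sin²(Δφ/2)+cosφ1·cosφ2·sin²(Δλ/2)=0.2748863694; c=2·atan2(√a, √(1-a))=1.103776488; dist=6371·c=7032.160 ≈ 7032.2 km; running total=22569.0 km
Leg 3 bearing: y=sinΔλ·cosφ2=0.11584100, x=cosφ1·sinφ2-sinφ1·cosφ2·cosΔλ=0.88536788; θ=atan2(y, x)=7.4542° ≈ 7.5°
Leg 4: φ1=0.9821823, φ2=0.3883811, Δφ=-0.5938012, Δλ=4.4387929 rad; a=sin²(Δφ/2)+cosφ1·cosφ2·sin²(Δλ/2)=0.4119405836; c=2·atan2(√a, √(1-a))=1.393754075; dist=6371·c=8879.607 ≈ 8879.6 km; running total=31448.6 km
Leg 4 bearing: y=sinΔλ·cosφ2=-0.89109893, x=cosφ1·sinφ2-sinφ1·cosφ2·cosΔλ=0.41824019; θ=atan2(y, x)=-64.8568° <0 so +360° → 295.1432° ≈ 295.1°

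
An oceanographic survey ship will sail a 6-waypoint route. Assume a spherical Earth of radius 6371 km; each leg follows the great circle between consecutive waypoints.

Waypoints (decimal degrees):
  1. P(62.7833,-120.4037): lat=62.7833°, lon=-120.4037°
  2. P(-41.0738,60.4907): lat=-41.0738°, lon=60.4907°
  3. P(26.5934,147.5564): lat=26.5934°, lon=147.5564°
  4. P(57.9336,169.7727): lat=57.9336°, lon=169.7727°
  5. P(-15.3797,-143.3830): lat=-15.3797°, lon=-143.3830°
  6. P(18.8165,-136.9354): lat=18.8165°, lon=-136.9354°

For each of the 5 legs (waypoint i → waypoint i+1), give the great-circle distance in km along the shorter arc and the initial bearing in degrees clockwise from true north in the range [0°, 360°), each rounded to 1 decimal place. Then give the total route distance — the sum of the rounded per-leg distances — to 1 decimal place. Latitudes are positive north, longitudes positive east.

Leg 1: dist=17600.4 km, bearing=358.2°
Leg 2: dist=11680.7 km, bearing=67.6°
Leg 3: dist=3895.2 km, bearing=20.5°
Leg 4: dist=9206.7 km, bearing=134.8°
Leg 5: dist=3867.4 km, bearing=10.7°
Total: 46250.4 km

Leg 1: φ1=1.0957753, φ2=-0.7168730, Δφ=-1.8126483, Δλ=3.1572029 rad; a=sin²(Δφ/2)+cosφ1·cosφ2·sin²(Δλ/2)=0.9645146224; c=2·atan2(√a, √(1-a))=2.762576851; dist=6371·c=17600.377 ≈ 17600.4 km; running total=17600.4 km
Leg 1 bearing: y=sinΔλ·cosφ2=-0.01176751, x=cosφ1·sinφ2-sinφ1·cosφ2·cosΔλ=0.36981913; θ=atan2(y, x)=-1.8225° <0 so +360° → 358.1775° ≈ 358.2°
Leg 2: φ1=-0.7168730, φ2=0.4641424, Δφ=1.1810154, Δλ=1.5195831 rad; a=sin²(Δφ/2)+cosφ1·cosφ2·sin²(Δλ/2)=0.6298077649; c=2·atan2(√a, √(1-a))=1.833420387; dist=6371·c=11680.721 ≈ 11680.7 km; running total=29281.1 km
Leg 2 bearing: y=sinΔλ·cosφ2=0.89303341, x=cosφ1·sinφ2-sinφ1·cosφ2·cosΔλ=0.36754742; θ=atan2(y, x)=67.6293° ≈ 67.6°
Leg 3: φ1=0.4641424, φ2=1.0111321, Δφ=0.5469897, Δλ=0.3877476 rad; a=sin²(Δφ/2)+cosφ1·cosφ2·sin²(Δλ/2)=0.0905743956; c=2·atan2(√a, √(1-a))=0.611389533; dist=6371·c=3895.163 ≈ 3895.2 km; running total=33176.3 km
Leg 3 bearing: y=sinΔλ·cosφ2=0.20073615, x=cosφ1·sinφ2-sinφ1·cosφ2·cosΔλ=0.53776175; θ=atan2(y, x)=20.4696° ≈ 20.5°
Leg 4: φ1=1.0111321, φ2=-0.2684264, Δφ=-1.2795585, Δλ=-5.4655980 rad; a=sin²(Δφ/2)+cosφ1·cosφ2·sin²(Δλ/2)=0.4373137844; c=2·atan2(√a, √(1-a))=1.445093111; dist=6371·c=9206.688 ≈ 9206.7 km; running total=42383.0 km
Leg 4 bearing: y=sinΔλ·cosφ2=0.70337396, x=cosφ1·sinφ2-sinφ1·cosφ2·cosΔλ=-0.69967623; θ=atan2(y, x)=134.8490° ≈ 134.8°
Leg 5: φ1=-0.2684264, φ2=0.3284099, Δφ=0.5968363, Δλ=0.1125318 rad; a=sin²(Δφ/2)+cosφ1·cosφ2·sin²(Δλ/2)=0.0893273741; c=2·atan2(√a, √(1-a))=0.607030990; dist=6371·c=3867.394 ≈ 3867.4 km; running total=46250.4 km
Leg 5 bearing: y=sinΔλ·cosφ2=0.10629307, x=cosφ1·sinφ2-sinφ1·cosφ2·cosΔλ=0.56044068; θ=atan2(y, x)=10.7392° ≈ 10.7°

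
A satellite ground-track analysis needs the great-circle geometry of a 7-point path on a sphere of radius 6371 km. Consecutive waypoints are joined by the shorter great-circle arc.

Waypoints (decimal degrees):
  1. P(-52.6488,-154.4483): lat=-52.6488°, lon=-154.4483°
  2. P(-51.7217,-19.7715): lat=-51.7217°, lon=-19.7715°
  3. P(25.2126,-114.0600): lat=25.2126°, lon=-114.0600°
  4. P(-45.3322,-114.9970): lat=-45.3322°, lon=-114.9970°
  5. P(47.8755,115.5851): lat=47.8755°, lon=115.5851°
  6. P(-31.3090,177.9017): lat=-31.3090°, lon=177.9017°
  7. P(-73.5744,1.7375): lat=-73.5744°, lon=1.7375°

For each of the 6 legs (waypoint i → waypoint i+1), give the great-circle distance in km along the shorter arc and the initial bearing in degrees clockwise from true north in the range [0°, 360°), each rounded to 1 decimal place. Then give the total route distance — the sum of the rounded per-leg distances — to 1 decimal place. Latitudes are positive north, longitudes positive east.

Leg 1: φ1=-0.9188949, φ2=-0.9027140, Δφ=0.0161809, Δλ=2.3505536 rad; a=sin²(Δφ/2)+cosφ1·cosφ2·sin²(Δλ/2)=0.3201124101; c=2·atan2(√a, √(1-a))=1.202769399; dist=6371·c=7662.844 ≈ 7662.8 km; running total=7662.8 km
Leg 1 bearing: y=sinΔλ·cosφ2=0.44050371, x=cosφ1·sinφ2-sinφ1·cosφ2·cosΔλ=-0.82250732; θ=atan2(y, x)=151.8282° ≈ 151.8°
Leg 2: φ1=-0.9027140, φ2=0.4400429, Δφ=1.3427568, Δλ=-1.6456448 rad; a=sin²(Δφ/2)+cosφ1·cosφ2·sin²(Δλ/2)=0.6881542403; c=2·atan2(√a, √(1-a))=1.956604989; dist=6371·c=12465.530 ≈ 12465.5 km; running total=20128.3 km
Leg 2 bearing: y=sinΔλ·cosφ2=-0.90220029, x=cosφ1·sinφ2-sinφ1·cosφ2·cosΔλ=0.21077610; θ=atan2(y, x)=-76.8502° <0 so +360° → 283.1498° ≈ 283.1°
Leg 3: φ1=0.4400429, φ2=-0.7911961, Δφ=-1.2312390, Δλ=-0.0163537 rad; a=sin²(Δφ/2)+cosφ1·cosφ2·sin²(Δλ/2)=0.3335076749; c=2·atan2(√a, √(1-a))=1.231329227; dist=6371·c=7844.799 ≈ 7844.8 km; running total=27973.1 km
Leg 3 bearing: y=sinΔλ·cosφ2=-0.01149608, x=cosφ1·sinφ2-sinφ1·cosφ2·cosΔλ=-0.94286217; θ=atan2(y, x)=-179.3014° <0 so +360° → 180.6986° ≈ 180.7°
Leg 4: φ1=-0.7911961, φ2=0.8355851, Δφ=1.6267813, Δλ=4.0244168 rad; a=sin²(Δφ/2)+cosφ1·cosφ2·sin²(Δλ/2)=0.9134466999; c=2·atan2(√a, √(1-a))=2.544357130; dist=6371·c=16210.099 ≈ 16210.1 km; running total=44183.2 km
Leg 4 bearing: y=sinΔλ·cosφ2=-0.51817324, x=cosφ1·sinφ2-sinφ1·cosφ2·cosΔλ=0.21850353; θ=atan2(y, x)=-67.1358° <0 so +360° → 292.8642° ≈ 292.9°
Leg 5: φ1=0.8355851, φ2=-0.5464451, Δφ=-1.3820302, Δλ=1.0876298 rad; a=sin²(Δφ/2)+cosφ1·cosφ2·sin²(Δλ/2)=0.5595910013; c=2·atan2(√a, √(1-a))=1.690262299; dist=6371·c=10768.661 ≈ 10768.7 km; running total=54951.9 km
Leg 5 bearing: y=sinΔλ·cosφ2=0.75657517, x=cosφ1·sinφ2-sinφ1·cosφ2·cosΔλ=-0.64295386; θ=atan2(y, x)=130.3586° ≈ 130.4°
Leg 6: φ1=-0.5464451, φ2=-1.2841155, Δφ=-0.7376704, Δλ=-3.0746453 rad; a=sin²(Δφ/2)+cosφ1·cosφ2·sin²(Δλ/2)=0.3713030005; c=2·atan2(√a, √(1-a))=1.310471964; dist=6371·c=8349.017 ≈ 8349.0 km; running total=63300.9 km
Leg 6 bearing: y=sinΔλ·cosφ2=-0.01891656, x=cosφ1·sinφ2-sinφ1·cosφ2·cosΔλ=-0.96612137; θ=atan2(y, x)=-178.8783° <0 so +360° → 181.1217° ≈ 181.1°

Leg 1: dist=7662.8 km, bearing=151.8°
Leg 2: dist=12465.5 km, bearing=283.1°
Leg 3: dist=7844.8 km, bearing=180.7°
Leg 4: dist=16210.1 km, bearing=292.9°
Leg 5: dist=10768.7 km, bearing=130.4°
Leg 6: dist=8349.0 km, bearing=181.1°
Total: 63300.9 km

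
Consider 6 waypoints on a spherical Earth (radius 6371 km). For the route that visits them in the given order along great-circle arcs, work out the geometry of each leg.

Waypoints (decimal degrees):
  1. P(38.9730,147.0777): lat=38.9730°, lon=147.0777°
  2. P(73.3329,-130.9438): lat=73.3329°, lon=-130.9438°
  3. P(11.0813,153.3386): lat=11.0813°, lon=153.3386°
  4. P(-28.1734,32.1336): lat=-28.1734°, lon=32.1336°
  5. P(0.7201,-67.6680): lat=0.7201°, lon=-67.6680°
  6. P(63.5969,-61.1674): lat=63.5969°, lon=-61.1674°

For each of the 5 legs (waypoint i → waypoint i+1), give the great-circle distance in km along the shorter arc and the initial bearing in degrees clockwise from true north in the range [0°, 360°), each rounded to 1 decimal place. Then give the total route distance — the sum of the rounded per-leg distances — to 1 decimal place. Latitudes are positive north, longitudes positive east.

Leg 1: dist=5635.4 km, bearing=21.5°
Leg 2: dist=8374.3 km, bearing=259.5°
Leg 3: dist=13633.8 km, bearing=243.5°
Leg 4: dist=11005.4 km, bearing=266.0°
Leg 5: dist=7012.0 km, bearing=3.2°
Total: 45660.9 km

Leg 1: φ1=0.6802072, φ2=1.2799006, Δφ=0.5996934, Δλ=-4.8523906 rad; a=sin²(Δφ/2)+cosφ1·cosφ2·sin²(Δλ/2)=0.1831772247; c=2·atan2(√a, √(1-a))=0.884539851; dist=6371·c=5635.403 ≈ 5635.4 km; running total=5635.4 km
Leg 1 bearing: y=sinΔλ·cosφ2=0.28400426, x=cosφ1·sinφ2-sinφ1·cosφ2·cosΔλ=0.71960746; θ=atan2(y, x)=21.5374° ≈ 21.5°
Leg 2: φ1=1.2799006, φ2=0.1934052, Δφ=-1.0864954, Δλ=4.9616639 rad; a=sin²(Δφ/2)+cosφ1·cosφ2·sin²(Δλ/2)=0.3732179563; c=2·atan2(√a, √(1-a))=1.314433339; dist=6371·c=8374.255 ≈ 8374.3 km; running total=14009.7 km
Leg 2 bearing: y=sinΔλ·cosφ2=-0.95102328, x=cosφ1·sinφ2-sinφ1·cosφ2·cosΔλ=-0.17680491; θ=atan2(y, x)=-100.5316° <0 so +360° → 259.4684° ≈ 259.5°
Leg 3: φ1=0.1934052, φ2=-0.4917186, Δφ=-0.6851238, Δλ=-2.1154263 rad; a=sin²(Δφ/2)+cosφ1·cosφ2·sin²(Δλ/2)=0.7694747413; c=2·atan2(√a, √(1-a))=2.139985793; dist=6371·c=13633.849 ≈ 13633.8 km; running total=27643.5 km
Leg 3 bearing: y=sinΔλ·cosφ2=-0.75398320, x=cosφ1·sinφ2-sinφ1·cosφ2·cosΔλ=-0.37555665; θ=atan2(y, x)=-116.4778° <0 so +360° → 243.5222° ≈ 243.5°
Leg 4: φ1=-0.4917186, φ2=0.0125681, Δφ=0.5042867, Δλ=-1.7418665 rad; a=sin²(Δφ/2)+cosφ1·cosφ2·sin²(Δλ/2)=0.5779948618; c=2·atan2(√a, √(1-a))=1.727425690; dist=6371·c=11005.429 ≈ 11005.4 km; running total=38648.9 km
Leg 4 bearing: y=sinΔλ·cosφ2=-0.98532532, x=cosφ1·sinφ2-sinφ1·cosφ2·cosΔλ=-0.06929083; θ=atan2(y, x)=-94.0226° <0 so +360° → 265.9774° ≈ 266.0°
Leg 5: φ1=0.0125681, φ2=1.1099753, Δφ=1.0974072, Δλ=0.1134569 rad; a=sin²(Δφ/2)+cosφ1·cosφ2·sin²(Δλ/2)=0.2734767302; c=2·atan2(√a, √(1-a))=1.100616574; dist=6371·c=7012.028 ≈ 7012.0 km; running total=45660.9 km
Leg 5 bearing: y=sinΔλ·cosφ2=0.05034424, x=cosφ1·sinφ2-sinφ1·cosφ2·cosΔλ=0.89006421; θ=atan2(y, x)=3.2373° ≈ 3.2°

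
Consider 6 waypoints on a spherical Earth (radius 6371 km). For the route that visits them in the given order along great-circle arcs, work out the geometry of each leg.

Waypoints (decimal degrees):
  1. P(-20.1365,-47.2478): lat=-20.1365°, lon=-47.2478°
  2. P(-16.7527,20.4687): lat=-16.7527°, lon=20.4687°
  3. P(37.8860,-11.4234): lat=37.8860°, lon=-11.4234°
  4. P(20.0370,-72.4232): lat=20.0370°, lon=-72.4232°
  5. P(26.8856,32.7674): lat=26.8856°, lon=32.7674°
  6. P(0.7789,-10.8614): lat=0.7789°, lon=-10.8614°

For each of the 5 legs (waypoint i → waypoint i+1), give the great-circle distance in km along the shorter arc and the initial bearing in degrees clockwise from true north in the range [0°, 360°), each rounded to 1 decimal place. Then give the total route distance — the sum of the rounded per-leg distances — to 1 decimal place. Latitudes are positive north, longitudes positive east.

Leg 1: φ1=-0.3514482, φ2=-0.2923898, Δφ=0.0590585, Δλ=1.1818759 rad; a=sin²(Δφ/2)+cosφ1·cosφ2·sin²(Δλ/2)=0.2799343900; c=2·atan2(√a, √(1-a))=1.115051523; dist=6371·c=7103.993 ≈ 7104.0 km; running total=7104.0 km
Leg 1 bearing: y=sinΔλ·cosφ2=0.88604636, x=cosφ1·sinφ2-sinφ1·cosφ2·cosΔλ=-0.14562400; θ=atan2(y, x)=99.3333° ≈ 99.3°
Leg 2: φ1=-0.2923898, φ2=0.6612354, Δφ=0.9536252, Δλ=-0.5566222 rad; a=sin²(Δφ/2)+cosφ1·cosφ2·sin²(Δλ/2)=0.2676761019; c=2·atan2(√a, √(1-a))=1.087559505; dist=6371·c=6928.842 ≈ 6928.8 km; running total=14032.8 km
Leg 2 bearing: y=sinΔλ·cosφ2=-0.41696920, x=cosφ1·sinφ2-sinφ1·cosφ2·cosΔλ=0.78117803; θ=atan2(y, x)=-28.0920° <0 so +360° → 331.9080° ≈ 331.9°
Leg 3: φ1=0.6612354, φ2=0.3497116, Δφ=-0.3115238, Δλ=-1.0646474 rad; a=sin²(Δφ/2)+cosφ1·cosφ2·sin²(Δλ/2)=0.2150623769; c=2·atan2(√a, √(1-a))=0.964442298; dist=6371·c=6144.462 ≈ 6144.5 km; running total=20177.3 km
Leg 3 bearing: y=sinΔλ·cosφ2=-0.82167875, x=cosφ1·sinφ2-sinφ1·cosφ2·cosΔλ=-0.00928640; θ=atan2(y, x)=-90.6475° <0 so +360° → 269.3525° ≈ 269.4°
Leg 4: φ1=0.3497116, φ2=0.4692422, Δφ=0.1195306, Δλ=1.8359223 rad; a=sin²(Δφ/2)+cosφ1·cosφ2·sin²(Δλ/2)=0.5323113784; c=2·atan2(√a, √(1-a))=1.635464147; dist=6371·c=10419.542 ≈ 10419.5 km; running total=30596.8 km
Leg 4 bearing: y=sinΔλ·cosφ2=0.86074738, x=cosφ1·sinφ2-sinφ1·cosφ2·cosΔλ=0.50491370; θ=atan2(y, x)=59.6041° ≈ 59.6°
Leg 5: φ1=0.4692422, φ2=0.0135944, Δφ=-0.4556479, Δλ=-0.7614662 rad; a=sin²(Δφ/2)+cosφ1·cosφ2·sin²(Δλ/2)=0.1741622890; c=2·atan2(√a, √(1-a))=0.861005112; dist=6371·c=5485.464 ≈ 5485.5 km; running total=36082.3 km
Leg 5 bearing: y=sinΔλ·cosφ2=-0.68991971, x=cosφ1·sinφ2-sinφ1·cosφ2·cosΔλ=-0.31516653; θ=atan2(y, x)=-114.5517° <0 so +360° → 245.4483° ≈ 245.4°

Leg 1: dist=7104.0 km, bearing=99.3°
Leg 2: dist=6928.8 km, bearing=331.9°
Leg 3: dist=6144.5 km, bearing=269.4°
Leg 4: dist=10419.5 km, bearing=59.6°
Leg 5: dist=5485.5 km, bearing=245.4°
Total: 36082.3 km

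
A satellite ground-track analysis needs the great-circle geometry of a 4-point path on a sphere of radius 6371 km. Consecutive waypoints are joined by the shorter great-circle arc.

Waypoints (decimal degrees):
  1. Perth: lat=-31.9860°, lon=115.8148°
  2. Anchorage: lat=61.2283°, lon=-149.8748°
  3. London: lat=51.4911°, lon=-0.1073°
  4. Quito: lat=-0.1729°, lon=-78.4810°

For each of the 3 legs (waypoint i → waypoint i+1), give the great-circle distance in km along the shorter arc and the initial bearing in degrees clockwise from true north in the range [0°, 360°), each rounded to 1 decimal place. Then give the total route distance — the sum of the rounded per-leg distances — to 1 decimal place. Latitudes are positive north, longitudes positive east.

Leg 1: dist=13306.7 km, bearing=33.5°
Leg 2: dist=7197.0 km, bearing=20.3°
Leg 3: dist=9221.2 km, bearing=260.7°
Total: 29724.9 km

Leg 1: φ1=-0.5582610, φ2=1.0686354, Δφ=1.6268964, Δλ=-4.6371583 rad; a=sin²(Δφ/2)+cosφ1·cosφ2·sin²(Δλ/2)=0.7474999003; c=2·atan2(√a, √(1-a))=2.088630929; dist=6371·c=13306.668 ≈ 13306.7 km; running total=13306.7 km
Leg 1 bearing: y=sinΔλ·cosφ2=0.47995937, x=cosφ1·sinφ2-sinφ1·cosφ2·cosΔλ=0.72430256; θ=atan2(y, x)=33.5305° ≈ 33.5°
Leg 2: φ1=1.0686354, φ2=0.8986892, Δφ=-0.1699462, Δλ=2.6139360 rad; a=sin²(Δφ/2)+cosφ1·cosφ2·sin²(Δλ/2)=0.2865104424; c=2·atan2(√a, √(1-a))=1.129646916; dist=6371·c=7196.980 ≈ 7197.0 km; running total=20503.7 km
Leg 2 bearing: y=sinΔλ·cosφ2=0.31350362, x=cosφ1·sinφ2-sinφ1·cosφ2·cosΔλ=0.84817705; θ=atan2(y, x)=20.2853° ≈ 20.3°
Leg 3: φ1=0.8986892, φ2=-0.0030177, Δφ=-0.9017069, Δλ=-1.3678791 rad; a=sin²(Δφ/2)+cosφ1·cosφ2·sin²(Δλ/2)=0.4384417939; c=2·atan2(√a, √(1-a))=1.447366748; dist=6371·c=9221.174 ≈ 9221.2 km; running total=29724.9 km
Leg 3 bearing: y=sinΔλ·cosφ2=-0.97947839, x=cosφ1·sinφ2-sinφ1·cosφ2·cosΔλ=-0.15957580; θ=atan2(y, x)=-99.2533° <0 so +360° → 260.7467° ≈ 260.7°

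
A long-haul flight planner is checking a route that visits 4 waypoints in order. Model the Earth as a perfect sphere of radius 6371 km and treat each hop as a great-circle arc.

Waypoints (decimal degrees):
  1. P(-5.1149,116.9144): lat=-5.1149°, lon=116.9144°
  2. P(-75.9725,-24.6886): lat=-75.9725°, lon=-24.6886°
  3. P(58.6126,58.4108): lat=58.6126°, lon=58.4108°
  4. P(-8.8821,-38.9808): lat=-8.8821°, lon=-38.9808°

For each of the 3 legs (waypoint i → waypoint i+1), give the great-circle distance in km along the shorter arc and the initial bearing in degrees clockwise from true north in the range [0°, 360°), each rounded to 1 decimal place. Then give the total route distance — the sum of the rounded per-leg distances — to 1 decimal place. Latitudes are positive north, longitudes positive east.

Leg 1: φ1=-0.0892718, φ2=-1.3259703, Δφ=-1.2366984, Δλ=-2.4714386 rad; a=sin²(Δφ/2)+cosφ1·cosφ2·sin²(Δλ/2)=0.5513571300; c=2·atan2(√a, √(1-a))=1.673692059; dist=6371·c=10663.092 ≈ 10663.1 km; running total=10663.1 km
Leg 1 bearing: y=sinΔλ·cosφ2=-0.15054856, x=cosφ1·sinφ2-sinφ1·cosφ2·cosΔλ=-0.98325221; θ=atan2(y, x)=-171.2949° <0 so +360° → 188.7051° ≈ 188.7°
Leg 2: φ1=-1.3259703, φ2=1.0229829, Δφ=2.3489531, Δλ=1.4503581 rad; a=sin²(Δφ/2)+cosφ1·cosφ2·sin²(Δλ/2)=0.9065205734; c=2·atan2(√a, √(1-a))=2.520153039; dist=6371·c=16055.895 ≈ 16055.9 km; running total=26719.0 km
Leg 2 bearing: y=sinΔλ·cosφ2=0.51704912, x=cosφ1·sinφ2-sinφ1·cosφ2·cosΔλ=0.26762716; θ=atan2(y, x)=62.6337° ≈ 62.6°
Leg 3: φ1=1.0229829, φ2=-0.1550219, Δφ=-1.1780047, Δλ=-1.6998041 rad; a=sin²(Δφ/2)+cosφ1·cosφ2·sin²(Δλ/2)=0.5990038760; c=2·atan2(√a, √(1-a))=1.770121338; dist=6371·c=11277.443 ≈ 11277.4 km; running total=37996.4 km
Leg 3 bearing: y=sinΔλ·cosφ2=-0.97979784, x=cosφ1·sinφ2-sinφ1·cosφ2·cosΔλ=0.02809143; θ=atan2(y, x)=-88.3577° <0 so +360° → 271.6423° ≈ 271.6°

Leg 1: dist=10663.1 km, bearing=188.7°
Leg 2: dist=16055.9 km, bearing=62.6°
Leg 3: dist=11277.4 km, bearing=271.6°
Total: 37996.4 km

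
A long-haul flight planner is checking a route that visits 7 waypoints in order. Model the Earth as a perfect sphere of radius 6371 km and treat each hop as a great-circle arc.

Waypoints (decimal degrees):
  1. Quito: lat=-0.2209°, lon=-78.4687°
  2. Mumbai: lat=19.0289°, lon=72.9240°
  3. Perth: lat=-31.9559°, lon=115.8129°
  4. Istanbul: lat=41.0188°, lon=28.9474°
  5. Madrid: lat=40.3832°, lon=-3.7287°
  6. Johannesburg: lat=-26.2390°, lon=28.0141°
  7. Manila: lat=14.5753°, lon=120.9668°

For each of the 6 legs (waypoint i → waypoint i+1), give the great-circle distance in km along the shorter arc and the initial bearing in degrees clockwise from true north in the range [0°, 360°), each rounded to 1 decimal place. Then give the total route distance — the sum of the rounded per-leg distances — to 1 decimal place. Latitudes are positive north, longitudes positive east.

Leg 1: dist=16259.1 km, bearing=54.5°
Leg 2: dist=7280.4 km, bearing=140.6°
Leg 3: dist=12031.4 km, bearing=307.5°
Leg 4: dist=2739.3 km, bearing=279.4°
Leg 5: dist=8102.4 km, bearing=150.4°
Leg 6: dist=11005.3 km, bearing=78.1°
Total: 57417.9 km

Leg 1: φ1=-0.0038554, φ2=0.3321170, Δφ=0.3359724, Δλ=2.6423011 rad; a=sin²(Δφ/2)+cosφ1·cosφ2·sin²(Δλ/2)=0.9155990684; c=2·atan2(√a, √(1-a))=2.552055567; dist=6371·c=16259.146 ≈ 16259.1 km; running total=16259.1 km
Leg 1 bearing: y=sinΔλ·cosφ2=0.45263912, x=cosφ1·sinφ2-sinφ1·cosφ2·cosΔλ=0.32284281; θ=atan2(y, x)=54.5018° ≈ 54.5°
Leg 2: φ1=0.3321170, φ2=-0.5577357, Δφ=-0.8898526, Δλ=0.7485525 rad; a=sin²(Δφ/2)+cosφ1·cosφ2·sin²(Δλ/2)=0.2924463427; c=2·atan2(√a, √(1-a))=1.142735569; dist=6371·c=7280.368 ≈ 7280.4 km; running total=23539.5 km
Leg 2 bearing: y=sinΔλ·cosφ2=0.57744109, x=cosφ1·sinφ2-sinφ1·cosφ2·cosΔλ=-0.70302753; θ=atan2(y, x)=140.6016° ≈ 140.6°
Leg 3: φ1=-0.5577357, φ2=0.7159131, Δφ=1.2736488, Δλ=-1.5160890 rad; a=sin²(Δφ/2)+cosφ1·cosφ2·sin²(Δλ/2)=0.6561786584; c=2·atan2(√a, √(1-a))=1.888469829; dist=6371·c=12031.441 ≈ 12031.4 km; running total=35570.9 km
Leg 3 bearing: y=sinΔλ·cosφ2=-0.75336549, x=cosφ1·sinφ2-sinφ1·cosφ2·cosΔλ=0.57868242; θ=atan2(y, x)=-52.4711° <0 so +360° → 307.5289° ≈ 307.5°
Leg 4: φ1=0.7159131, φ2=0.7048198, Δφ=-0.0110933, Δλ=-0.5703055 rad; a=sin²(Δφ/2)+cosφ1·cosφ2·sin²(Δλ/2)=0.0455094628; c=2·atan2(√a, √(1-a))=0.429963237; dist=6371·c=2739.296 ≈ 2739.3 km; running total=38310.2 km
Leg 4 bearing: y=sinΔλ·cosφ2=-0.41124893, x=cosφ1·sinφ2-sinφ1·cosφ2·cosΔλ=0.06802739; θ=atan2(y, x)=-80.6074° <0 so +360° → 279.3926° ≈ 279.4°
Leg 5: φ1=0.7048198, φ2=-0.4579569, Δφ=-1.1627767, Δλ=0.5540164 rad; a=sin²(Δφ/2)+cosφ1·cosφ2·sin²(Δλ/2)=0.3527038054; c=2·atan2(√a, √(1-a))=1.271767376; dist=6371·c=8102.430 ≈ 8102.4 km; running total=46412.6 km
Leg 5 bearing: y=sinΔλ·cosφ2=0.47189575, x=cosφ1·sinφ2-sinφ1·cosφ2·cosΔλ=-0.83098118; θ=atan2(y, x)=150.4087° ≈ 150.4°
Leg 6: φ1=-0.4579569, φ2=0.2543870, Δφ=0.7123439, Δλ=1.6223307 rad; a=sin²(Δφ/2)+cosφ1·cosφ2·sin²(Δλ/2)=0.5779881460; c=2·atan2(√a, √(1-a))=1.727412092; dist=6371·c=11005.342 ≈ 11005.3 km; running total=57417.9 km
Leg 6 bearing: y=sinΔλ·cosφ2=0.96653287, x=cosφ1·sinφ2-sinφ1·cosφ2·cosΔλ=0.20368015; θ=atan2(y, x)=78.1000° ≈ 78.1°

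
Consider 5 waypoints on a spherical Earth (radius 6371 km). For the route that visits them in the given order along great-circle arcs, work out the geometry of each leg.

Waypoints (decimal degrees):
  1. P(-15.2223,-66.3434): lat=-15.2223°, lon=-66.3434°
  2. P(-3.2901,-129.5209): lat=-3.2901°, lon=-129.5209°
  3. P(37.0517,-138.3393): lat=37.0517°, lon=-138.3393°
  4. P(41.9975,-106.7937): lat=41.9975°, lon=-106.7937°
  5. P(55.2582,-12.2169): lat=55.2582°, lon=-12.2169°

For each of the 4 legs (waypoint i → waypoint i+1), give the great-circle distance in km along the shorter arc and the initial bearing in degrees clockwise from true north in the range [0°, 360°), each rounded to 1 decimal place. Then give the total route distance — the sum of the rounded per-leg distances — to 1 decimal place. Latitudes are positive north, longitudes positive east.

Leg 1: dist=7035.6 km, bearing=274.0°
Leg 2: dist=4577.7 km, bearing=349.3°
Leg 3: dist=2744.7 km, bearing=68.6°
Leg 4: dist=6553.2 km, bearing=41.5°
Total: 20911.2 km

Leg 1: φ1=-0.2656793, φ2=-0.0574231, Δφ=0.2082562, Δλ=-1.1026554 rad; a=sin²(Δφ/2)+cosφ1·cosφ2·sin²(Δλ/2)=0.2751261225; c=2·atan2(√a, √(1-a))=1.104313428; dist=6371·c=7035.581 ≈ 7035.6 km; running total=7035.6 km
Leg 1 bearing: y=sinΔλ·cosφ2=-0.89093778, x=cosφ1·sinφ2-sinφ1·cosφ2·cosΔλ=0.06290339; θ=atan2(y, x)=-85.9614° <0 so +360° → 274.0386° ≈ 274.0°
Leg 2: φ1=-0.0574231, φ2=0.6466742, Δφ=0.7040972, Δλ=-0.1539101 rad; a=sin²(Δφ/2)+cosφ1·cosφ2·sin²(Δλ/2)=0.1236111373; c=2·atan2(√a, √(1-a))=0.718524663; dist=6371·c=4577.721 ≈ 4577.7 km; running total=11613.3 km
Leg 2 bearing: y=sinΔλ·cosφ2=-0.12235007, x=cosφ1·sinφ2-sinφ1·cosφ2·cosΔλ=0.64680457; θ=atan2(y, x)=-10.7116° <0 so +360° → 349.2884° ≈ 349.3°
Leg 3: φ1=0.6466742, φ2=0.7329947, Δφ=0.0863205, Δλ=0.5505746 rad; a=sin²(Δφ/2)+cosφ1·cosφ2·sin²(Δλ/2)=0.0456861850; c=2·atan2(√a, √(1-a))=0.430810374; dist=6371·c=2744.693 ≈ 2744.7 km; running total=14358.0 km
Leg 3 bearing: y=sinΔλ·cosφ2=0.38881155, x=cosφ1·sinφ2-sinφ1·cosφ2·cosΔλ=0.15238573; θ=atan2(y, x)=68.5984° ≈ 68.6°
Leg 4: φ1=0.7329947, φ2=0.9644375, Δφ=0.2314429, Δλ=1.6506766 rad; a=sin²(Δφ/2)+cosφ1·cosφ2·sin²(Δλ/2)=0.2419889058; c=2·atan2(√a, √(1-a))=1.028595763; dist=6371·c=6553.184 ≈ 6553.2 km; running total=20911.2 km
Leg 4 bearing: y=sinΔλ·cosφ2=0.56806197, x=cosφ1·sinφ2-sinφ1·cosφ2·cosΔλ=0.64111364; θ=atan2(y, x)=41.5427° ≈ 41.5°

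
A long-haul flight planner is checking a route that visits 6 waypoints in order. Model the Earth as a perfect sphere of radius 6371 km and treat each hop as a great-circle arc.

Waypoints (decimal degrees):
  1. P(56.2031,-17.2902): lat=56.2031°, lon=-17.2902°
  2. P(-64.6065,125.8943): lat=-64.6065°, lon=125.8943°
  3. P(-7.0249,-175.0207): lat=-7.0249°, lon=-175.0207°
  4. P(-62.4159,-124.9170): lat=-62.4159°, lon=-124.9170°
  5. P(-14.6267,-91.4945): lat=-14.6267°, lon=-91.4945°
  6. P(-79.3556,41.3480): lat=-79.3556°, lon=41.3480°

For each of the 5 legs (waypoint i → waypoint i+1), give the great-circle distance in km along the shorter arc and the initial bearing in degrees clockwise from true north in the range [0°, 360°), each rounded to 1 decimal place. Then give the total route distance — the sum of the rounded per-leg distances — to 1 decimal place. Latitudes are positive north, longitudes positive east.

Leg 1: φ1=0.9809291, φ2=-1.1275961, Δφ=-2.1085253, Δλ=2.4990410 rad; a=sin²(Δφ/2)+cosφ1·cosφ2·sin²(Δλ/2)=0.9708458858; c=2·atan2(√a, √(1-a))=2.798419667; dist=6371·c=17828.732 ≈ 17828.7 km; running total=17828.7 km
Leg 1 bearing: y=sinΔλ·cosφ2=0.25697376, x=cosφ1·sinφ2-sinφ1·cosφ2·cosΔλ=-0.21721209; θ=atan2(y, x)=130.2068° ≈ 130.2°
Leg 2: φ1=-1.1275961, φ2=-0.1226076, Δφ=1.0049885, Δλ=-5.2519575 rad; a=sin²(Δφ/2)+cosφ1·cosφ2·sin²(Δλ/2)=0.3354249327; c=2·atan2(√a, √(1-a))=1.235392909; dist=6371·c=7870.688 ≈ 7870.7 km; running total=25699.4 km
Leg 2 bearing: y=sinΔλ·cosφ2=0.85149003, x=cosφ1·sinφ2-sinφ1·cosφ2·cosΔλ=0.40819716; θ=atan2(y, x)=64.3873° ≈ 64.4°
Leg 3: φ1=-0.1226076, φ2=-1.0893630, Δφ=-0.9667553, Δλ=0.8744745 rad; a=sin²(Δφ/2)+cosφ1·cosφ2·sin²(Δλ/2)=0.2984150827; c=2·atan2(√a, √(1-a))=1.155818286; dist=6371·c=7363.718 ≈ 7363.7 km; running total=33063.1 km
Leg 3 bearing: y=sinΔλ·cosφ2=0.35525507, x=cosφ1·sinφ2-sinφ1·cosφ2·cosΔλ=-0.84335516; θ=atan2(y, x)=157.1572° ≈ 157.2°
Leg 4: φ1=-1.0893630, φ2=-0.2552841, Δφ=0.8340789, Δλ=0.5833327 rad; a=sin²(Δφ/2)+cosφ1·cosφ2·sin²(Δλ/2)=0.2011159946; c=2·atan2(√a, √(1-a))=0.930082295; dist=6371·c=5925.554 ≈ 5925.6 km; running total=38988.7 km
Leg 4 bearing: y=sinΔλ·cosφ2=0.53295772, x=cosφ1·sinφ2-sinφ1·cosφ2·cosΔλ=0.59885681; θ=atan2(y, x)=41.6678° ≈ 41.7°
Leg 5: φ1=-0.2552841, φ2=-1.3850165, Δφ=-1.1297324, Δλ=2.3185390 rad; a=sin²(Δφ/2)+cosφ1·cosφ2·sin²(Δλ/2)=0.4366782638; c=2·atan2(√a, √(1-a))=1.443811857; dist=6371·c=9198.525 ≈ 9198.5 km; running total=48187.2 km
Leg 5 bearing: y=sinΔλ·cosφ2=0.13543631, x=cosφ1·sinφ2-sinφ1·cosφ2·cosΔλ=-0.98265886; θ=atan2(y, x)=172.1526° ≈ 172.2°

Leg 1: dist=17828.7 km, bearing=130.2°
Leg 2: dist=7870.7 km, bearing=64.4°
Leg 3: dist=7363.7 km, bearing=157.2°
Leg 4: dist=5925.6 km, bearing=41.7°
Leg 5: dist=9198.5 km, bearing=172.2°
Total: 48187.2 km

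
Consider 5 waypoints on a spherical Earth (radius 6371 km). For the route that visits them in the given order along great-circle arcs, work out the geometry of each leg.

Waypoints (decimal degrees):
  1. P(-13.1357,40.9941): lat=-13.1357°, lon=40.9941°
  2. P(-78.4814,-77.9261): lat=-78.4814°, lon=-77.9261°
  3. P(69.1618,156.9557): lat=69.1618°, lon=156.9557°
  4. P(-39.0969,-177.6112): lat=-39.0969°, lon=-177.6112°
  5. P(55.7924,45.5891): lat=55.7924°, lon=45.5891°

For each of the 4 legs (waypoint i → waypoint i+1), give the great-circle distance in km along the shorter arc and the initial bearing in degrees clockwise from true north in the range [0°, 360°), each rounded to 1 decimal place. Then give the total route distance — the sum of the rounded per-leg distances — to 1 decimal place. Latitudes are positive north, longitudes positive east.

Leg 1: φ1=-0.2292612, φ2=-1.3697588, Δφ=-1.1404976, Δλ=-2.0755490 rad; a=sin²(Δφ/2)+cosφ1·cosφ2·sin²(Δλ/2)=0.4356792665; c=2·atan2(√a, √(1-a))=1.441797385; dist=6371·c=9185.691 ≈ 9185.7 km; running total=9185.7 km
Leg 1 bearing: y=sinΔλ·cosφ2=-0.17478401, x=cosφ1·sinφ2-sinφ1·cosφ2·cosΔλ=-0.97616695; θ=atan2(y, x)=-169.8487° <0 so +360° → 190.1513° ≈ 190.2°
Leg 2: φ1=-1.3697588, φ2=1.2071011, Δφ=2.5768600, Δλ=4.0994608 rad; a=sin²(Δφ/2)+cosφ1·cosφ2·sin²(Δλ/2)=0.9783148061; c=2·atan2(√a, √(1-a))=2.845999815; dist=6371·c=18131.865 ≈ 18131.9 km; running total=27317.6 km
Leg 2 bearing: y=sinΔλ·cosφ2=-0.29097553, x=cosφ1·sinφ2-sinφ1·cosφ2·cosΔλ=-0.01389338; θ=atan2(y, x)=-92.7337° <0 so +360° → 267.2663° ≈ 267.3°
Leg 3: φ1=1.2071011, φ2=-0.6823696, Δφ=-1.8894708, Δλ=-5.8392940 rad; a=sin²(Δφ/2)+cosφ1·cosφ2·sin²(Δλ/2)=0.6700315966; c=2·atan2(√a, √(1-a))=1.917780422; dist=6371·c=12218.179 ≈ 12218.2 km; running total=39535.8 km
Leg 3 bearing: y=sinΔλ·cosφ2=0.33329316, x=cosφ1·sinφ2-sinφ1·cosφ2·cosΔλ=-0.87935925; θ=atan2(y, x)=159.2424° ≈ 159.2°
Leg 4: φ1=-0.6823696, φ2=0.9737611, Δφ=1.6561307, Δλ=3.8955801 rad; a=sin²(Δφ/2)+cosφ1·cosφ2·sin²(Δλ/2)=0.9197952921; c=2·atan2(√a, √(1-a))=2.567325426; dist=6371·c=16356.430 ≈ 16356.4 km; running total=55892.2 km
Leg 4 bearing: y=sinΔλ·cosφ2=-0.38484979, x=cosφ1·sinφ2-sinφ1·cosφ2·cosΔλ=0.38337747; θ=atan2(y, x)=-45.1098° <0 so +360° → 314.8902° ≈ 314.9°

Leg 1: dist=9185.7 km, bearing=190.2°
Leg 2: dist=18131.9 km, bearing=267.3°
Leg 3: dist=12218.2 km, bearing=159.2°
Leg 4: dist=16356.4 km, bearing=314.9°
Total: 55892.2 km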